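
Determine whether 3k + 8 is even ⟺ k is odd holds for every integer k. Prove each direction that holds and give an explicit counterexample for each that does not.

(⟹) This fails: k = 6 gives 3k + 8 = 26, which is even, but 6 is even, not odd.

(⟸) This also fails: k = 1 is odd, but 3k + 8 = 11 is odd, not even.

Neither implication holds.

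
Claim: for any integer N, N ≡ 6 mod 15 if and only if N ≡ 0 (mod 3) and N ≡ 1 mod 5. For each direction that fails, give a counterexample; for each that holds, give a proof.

Both directions hold; the statement is true.

[⇒] Suppose N ≡ 6 (mod 15); write N = 15j + 6. Since 3 ∣ 15, reducing mod 3 gives N ≡ 6 ≡ 0 (mod 3); since 5 ∣ 15, reducing mod 5 gives N ≡ 6 ≡ 1 (mod 5).

[⇐] Conversely, if N ≡ 0 (mod 3) and N ≡ 1 (mod 5), then by the Chinese remainder theorem N ≡ 6 (mod 15). This is exactly N ≡ 6 (mod 15).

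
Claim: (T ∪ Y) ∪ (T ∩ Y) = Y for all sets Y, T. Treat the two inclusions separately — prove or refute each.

(⟹) This inclusion fails. Take Y = ∅, T = {1}; then 1 ∈ (T ∪ Y) ∪ (T ∩ Y) but 1 ∉ Y.

(⟸) Let x ∈ Y. Then either x ∈ Y and x ∉ T; or x ∈ Y ∩ T. In each case x ∈ (T ∪ Y) ∪ (T ∩ Y), so Y ⊆ (T ∪ Y) ∪ (T ∩ Y).

The sets are not equal: only the reverse inclusion holds.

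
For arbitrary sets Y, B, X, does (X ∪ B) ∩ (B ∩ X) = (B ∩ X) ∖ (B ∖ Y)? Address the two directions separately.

Only the reverse inclusion holds.

Forward inclusion. This inclusion fails. Take Y = ∅, B = {1}, X = {1}; then 1 ∈ (X ∪ B) ∩ (B ∩ X) but 1 ∉ (B ∩ X) ∖ (B ∖ Y).

Reverse inclusion. Let x ∈ (B ∩ X) ∖ (B ∖ Y). Then x ∈ Y ∩ B ∩ X, from which x ∈ (X ∪ B) ∩ (B ∩ X).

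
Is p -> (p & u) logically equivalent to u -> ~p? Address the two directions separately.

Neither implication holds.

(⇒) This fails. Under p = T, u = T, the left side is true but the right side is false.

(⇐) This fails. Under p = T, u = F, the left side is false but the right side is true.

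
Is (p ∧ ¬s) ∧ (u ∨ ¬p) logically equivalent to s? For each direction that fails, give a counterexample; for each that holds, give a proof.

Both directions fail.

(⇒) This fails. Under s = F, u = T, p = T, the left side is true but the right side is false.

(⇐) This fails. Under s = T, u = F, p = F, the left side is false but the right side is true.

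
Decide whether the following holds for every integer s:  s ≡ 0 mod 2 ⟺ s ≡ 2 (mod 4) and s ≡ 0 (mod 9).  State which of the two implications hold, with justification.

(⇐) If s ≡ 2 (mod 4) and s ≡ 0 (mod 9), then by the Chinese remainder theorem s ≡ 18 (mod 36). Since 18 ≡ 0 (mod 2) and 2 ∣ 36, we get s ≡ 0 (mod 2).

(⇒) This fails: s = 0 gives 0 ≡ 0 (mod 2) but 0 ≡ 0 (mod 4), so the conjunction on the right does not hold.

Only the reverse direction holds.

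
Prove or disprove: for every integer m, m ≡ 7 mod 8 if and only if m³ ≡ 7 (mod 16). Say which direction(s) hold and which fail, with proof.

(⟹) This fails: take m = 15. Then 15 ≡ 7 (mod 8), but 15³ = 3375 ≡ 15 (mod 16), not 7.

(⟸) Conversely, the residues r modulo 16 with r³ ≡ 7 (mod 16) are exactly {7}, and each is ≡ 7 (mod 8).

Only the reverse direction holds.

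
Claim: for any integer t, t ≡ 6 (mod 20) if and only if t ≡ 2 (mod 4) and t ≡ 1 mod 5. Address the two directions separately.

Both directions hold.

(⟹) Suppose t ≡ 6 (mod 20); write t = 20j + 6. Since 4 ∣ 20, reducing mod 4 gives t ≡ 6 ≡ 2 (mod 4); since 5 ∣ 20, reducing mod 5 gives t ≡ 6 ≡ 1 (mod 5).

(⟸) Conversely, if t ≡ 2 (mod 4) and t ≡ 1 (mod 5), then by the Chinese remainder theorem t ≡ 6 (mod 20). This is exactly t ≡ 6 (mod 20).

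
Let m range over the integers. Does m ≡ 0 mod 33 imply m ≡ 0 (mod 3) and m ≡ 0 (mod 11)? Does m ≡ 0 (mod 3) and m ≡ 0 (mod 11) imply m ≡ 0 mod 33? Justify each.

(⟹) Suppose m ≡ 0 (mod 33); write m = 33j + 0. Since 3 ∣ 33, reducing mod 3 gives m ≡ 0 (mod 3); since 11 ∣ 33, reducing mod 11 gives m ≡ 0 (mod 11).

(⟸) Conversely, if m ≡ 0 (mod 3) and m ≡ 0 (mod 11), then by the Chinese remainder theorem m ≡ 0 (mod 33). This is exactly m ≡ 0 (mod 33).

Both implications hold.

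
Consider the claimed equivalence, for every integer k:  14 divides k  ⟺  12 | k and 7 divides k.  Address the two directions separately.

(⇒) fails; (⇐) holds.

(→) This fails: take k = 14. Certainly 14 ∣ 14, but 12 ∤ 14.

(←) Suppose 12 ∣ k and 7 ∣ k. Any common multiple of 12 and 7 is a multiple of their lcm; here gcd(12, 7) = 1, so lcm(12, 7) = 12·7 = 84, so 84 ∣ k. Since 14 ∣ 84, it follows that 14 ∣ k.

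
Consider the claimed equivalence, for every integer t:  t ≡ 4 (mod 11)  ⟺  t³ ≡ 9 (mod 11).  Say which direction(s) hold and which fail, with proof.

Both directions hold; the statement is true.

(⇒) Suppose t ≡ 4 (mod 11). Write t = 11j + 4. Then (11j + 4)³ = 1331j³ + 1452j² + 528j + 64 = 11(121j³ + 132j² + 48j + 5) + 9, so t³ ≡ 9 (mod 11).

(⇐) Conversely, suppose t³ ≡ 9 (mod 11). The only residue r in {0, …, 10} with r³ ≡ 9 (mod 11) is r = 4, so t ≡ 4 (mod 11).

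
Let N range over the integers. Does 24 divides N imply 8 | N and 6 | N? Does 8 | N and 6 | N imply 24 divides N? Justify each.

Both implications hold.

(→) If 24 ∣ N, write N = 24q. Since 24 = 3·8, N = 8·(3q), so 8 ∣ N; and since 24 = 4·6, N = 6·(4q), so 6 ∣ N.

(←) Suppose 8 ∣ N and 6 ∣ N. Any common multiple of 8 and 6 is a multiple of their lcm; here lcm(8, 6) = 8·6/gcd(8, 6) = 48/2 = 24, so 24 ∣ N.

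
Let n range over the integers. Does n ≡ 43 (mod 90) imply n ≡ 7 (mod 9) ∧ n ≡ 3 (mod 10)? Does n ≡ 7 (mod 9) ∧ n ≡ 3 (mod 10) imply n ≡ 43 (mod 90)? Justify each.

Both directions hold; the statement is true.

(⟹) Suppose n ≡ 43 (mod 90); write n = 90j + 43. Since 9 ∣ 90, reducing mod 9 gives n ≡ 43 ≡ 7 (mod 9); since 10 ∣ 90, reducing mod 10 gives n ≡ 43 ≡ 3 (mod 10).

(⟸) Conversely, if n ≡ 7 (mod 9) and n ≡ 3 (mod 10), then by the Chinese remainder theorem n ≡ 43 (mod 90). This is exactly n ≡ 43 (mod 90).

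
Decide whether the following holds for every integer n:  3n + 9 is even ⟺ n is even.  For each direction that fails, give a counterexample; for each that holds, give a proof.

(⇒) This fails: n = 5 gives 3n + 9 = 24, which is even, but 5 is odd, not even.

(⇐) This also fails: n = 6 is even, but 3n + 9 = 27 is odd, not even.

(⇒) fails and (⇐) fails.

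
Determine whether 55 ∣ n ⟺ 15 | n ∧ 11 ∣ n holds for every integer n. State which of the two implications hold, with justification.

(⇐) Suppose 15 ∣ n and 11 ∣ n. Any common multiple of 15 and 11 is a multiple of their lcm; here gcd(15, 11) = 1, so lcm(15, 11) = 15·11 = 165, so 165 ∣ n. Since 55 ∣ 165, it follows that 55 ∣ n.

(⇒) This fails: take n = 55. Certainly 55 ∣ 55, but 15 ∤ 55.

Only the reverse direction holds.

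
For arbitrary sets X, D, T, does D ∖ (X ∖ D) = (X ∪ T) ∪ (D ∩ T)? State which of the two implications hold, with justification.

(⟹) This inclusion fails. Take X = ∅, D = {1}, T = ∅; then 1 ∈ D ∖ (X ∖ D) but 1 ∉ (X ∪ T) ∪ (D ∩ T).

(⟸) This inclusion fails. Take X = {1}, D = ∅, T = ∅; then 1 ∈ (X ∪ T) ∪ (D ∩ T) but 1 ∉ D ∖ (X ∖ D).

(⊆) fails and (⊇) fails.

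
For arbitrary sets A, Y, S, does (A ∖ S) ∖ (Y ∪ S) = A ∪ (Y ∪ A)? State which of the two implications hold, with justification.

The sets are not equal: only the forward inclusion holds.

Forward inclusion. Let x ∈ (A ∖ S) ∖ (Y ∪ S). Then x ∈ A and x ∉ Y, S, from which x ∈ A ∪ (Y ∪ A).

Reverse inclusion. This inclusion fails. Take A = ∅, Y = {1}, S = ∅; then 1 ∈ A ∪ (Y ∪ A) but 1 ∉ (A ∖ S) ∖ (Y ∪ S).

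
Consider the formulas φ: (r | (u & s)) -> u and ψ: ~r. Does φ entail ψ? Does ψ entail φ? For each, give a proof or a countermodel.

(⟸) Assume the antecedent. If u is true, (r | (u & s)) -> u reduces to true regardless of the other variables. If u is false, the antecedent forces (u = F, r = F, s = F) or (u = F, r = F, s = T), and (r | (u & s)) -> u holds there. Either way (r | (u & s)) -> u holds.

(⟹) This fails. Under u = T, r = T, s = F, the left side is true but the right side is false.

Not equivalent: only (⇐) holds.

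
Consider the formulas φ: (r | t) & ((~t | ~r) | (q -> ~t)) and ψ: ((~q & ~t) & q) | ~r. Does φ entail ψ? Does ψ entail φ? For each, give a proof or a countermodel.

Neither direction holds.

(⇒) This fails. Under r = T, q = F, t = F, the left side is true but the right side is false.

(⇐) This fails. Under r = F, q = F, t = F, the left side is false but the right side is true.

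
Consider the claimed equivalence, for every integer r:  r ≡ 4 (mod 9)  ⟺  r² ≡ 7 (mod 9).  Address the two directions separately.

[⇐] This fails: take r = 5. Then 5² = 25 ≡ 7 (mod 9), yet 5 ≡ 5 (mod 9), not 4.

[⇒] Suppose r ≡ 4 (mod 9). Write r = 9j + 4. Then (9j + 4)² = 81j² + 72j + 16 = 9(9j² + 8j + 1) + 7, so r² ≡ 7 (mod 9).

The forward direction holds; the converse fails.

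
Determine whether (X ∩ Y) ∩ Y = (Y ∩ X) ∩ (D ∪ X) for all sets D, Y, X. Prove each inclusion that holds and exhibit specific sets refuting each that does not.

Forward inclusion. Let x ∈ (X ∩ Y) ∩ Y. Then either x ∈ Y ∩ X and x ∉ D; or x ∈ D ∩ Y ∩ X. In each case x ∈ (Y ∩ X) ∩ (D ∪ X), so (X ∩ Y) ∩ Y ⊆ (Y ∩ X) ∩ (D ∪ X).

Reverse inclusion. Let x ∈ (Y ∩ X) ∩ (D ∪ X). Then either x ∈ Y ∩ X and x ∉ D; or x ∈ D ∩ Y ∩ X. In each case x ∈ (X ∩ Y) ∩ Y, so (Y ∩ X) ∩ (D ∪ X) ⊆ (X ∩ Y) ∩ Y.

Both inclusions hold; the sets are equal.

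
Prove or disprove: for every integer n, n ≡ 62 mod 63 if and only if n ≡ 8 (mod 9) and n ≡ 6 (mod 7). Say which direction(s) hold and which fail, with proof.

Both directions hold; the statement is true.

(→) Suppose n ≡ 62 (mod 63); write n = 63j + 62. Since 9 ∣ 63, reducing mod 9 gives n ≡ 62 ≡ 8 (mod 9); since 7 ∣ 63, reducing mod 7 gives n ≡ 62 ≡ 6 (mod 7).

(←) Conversely, if n ≡ 8 (mod 9) and n ≡ 6 (mod 7), then by the Chinese remainder theorem n ≡ 62 (mod 63). This is exactly n ≡ 62 (mod 63).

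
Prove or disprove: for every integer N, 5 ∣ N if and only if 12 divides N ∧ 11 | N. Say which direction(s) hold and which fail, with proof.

Both directions fail.

[⇒] This fails: take N = 5. Certainly 5 ∣ 5, but 12 ∤ 5.

[⇐] This fails: take N = 132. Both 12 ∣ 132 and 11 ∣ 132, yet 132 is not a multiple of 5 (since 132 = 26·5 + 2), so 5 ∤ 132.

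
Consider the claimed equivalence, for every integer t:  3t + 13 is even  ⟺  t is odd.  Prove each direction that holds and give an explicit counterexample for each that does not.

Equivalent; both directions hold.

[⇒] Suppose 3t + 13 is even. Since 3 is odd, 3t and t have the same parity, so 3t + 13 ≡ t + 13 (mod 2). As 13 is odd, 3t + 13 is even exactly when t is odd. Thus t is odd.

[⇐] Conversely, suppose t is odd; write t = 2j + 1. Then 3t + 13 = 3·(2j + 1) + 13 = 2·3j + 16, which is even.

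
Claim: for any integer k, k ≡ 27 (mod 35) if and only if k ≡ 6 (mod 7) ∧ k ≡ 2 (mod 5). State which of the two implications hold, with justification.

The biconditional holds.

(⇐) If k ≡ 6 (mod 7) and k ≡ 2 (mod 5), then by the Chinese remainder theorem k ≡ 27 (mod 35). This is exactly k ≡ 27 (mod 35).

(⇒) Suppose k ≡ 27 (mod 35); write k = 35j + 27. Since 7 ∣ 35, reducing mod 7 gives k ≡ 27 ≡ 6 (mod 7); since 5 ∣ 35, reducing mod 5 gives k ≡ 27 ≡ 2 (mod 5).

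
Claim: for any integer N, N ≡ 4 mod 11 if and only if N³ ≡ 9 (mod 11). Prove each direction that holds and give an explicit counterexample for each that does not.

(→) Suppose N ≡ 4 mod 11. Write N = 11j + 4. Then (11j + 4)³ = 1331j³ + 1452j² + 528j + 64 = 11(121j³ + 132j² + 48j + 5) + 9, so N³ ≡ 9 (mod 11).

(←) Conversely, suppose N³ ≡ 9 (mod 11). The only residue r in {0, …, 10} with r³ ≡ 9 (mod 11) is r = 4, so N ≡ 4 (mod 11).

Equivalent; both directions hold.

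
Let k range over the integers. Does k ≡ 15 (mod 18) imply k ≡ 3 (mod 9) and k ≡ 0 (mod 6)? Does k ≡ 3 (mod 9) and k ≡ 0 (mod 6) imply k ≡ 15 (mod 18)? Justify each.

Neither implication holds.

(⇒) This fails: k = 15 gives 15 ≡ 15 (mod 18) but 15 ≡ 6 (mod 9), so the conjunction on the right does not hold.

(⇐) This fails: k = 12 satisfies both congruences on the right (12 ≡ 3 mod 9 and 12 ≡ 0 mod 6) yet 12 ≡ 12 (mod 18), not 15.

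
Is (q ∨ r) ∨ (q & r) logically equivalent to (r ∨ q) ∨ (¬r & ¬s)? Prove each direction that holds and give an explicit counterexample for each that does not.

Only the forward direction holds.

[⇒] Assume the antecedent. If r is true, (r ∨ q) ∨ (¬r & ¬s) reduces to true regardless of the other variables. If r is false, the antecedent forces (r = F, q = T, s = F) or (r = F, q = T, s = T), and (r ∨ q) ∨ (¬r & ¬s) holds there. Either way (r ∨ q) ∨ (¬r & ¬s) holds.

[⇐] This fails. Under r = F, q = F, s = F, the left side is false but the right side is true.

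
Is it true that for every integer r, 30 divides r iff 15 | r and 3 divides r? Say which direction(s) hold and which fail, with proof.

Only the forward direction holds.

Converse. This fails: take r = 15. Both 15 ∣ 15 and 3 ∣ 15, yet 15 is not a multiple of 30 (since 15 = 0·30 + 15), so 30 ∤ 15.

Forward direction. If 30 ∣ r, write r = 30q. Since 30 = 2·15, r = 15·(2q), so 15 ∣ r; and since 30 = 10·3, r = 3·(10q), so 3 ∣ r.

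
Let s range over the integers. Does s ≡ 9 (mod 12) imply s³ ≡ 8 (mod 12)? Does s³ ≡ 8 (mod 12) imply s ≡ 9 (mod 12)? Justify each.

Neither implication holds.

(⇒) This fails: take s = 9. Then 9 ≡ 9 (mod 12), but 9³ = 729 ≡ 9 (mod 12), not 8.

(⇐) This fails: take s = 2. Then 2³ = 8 ≡ 8 (mod 12), yet 2 ≡ 2 (mod 12), not 9.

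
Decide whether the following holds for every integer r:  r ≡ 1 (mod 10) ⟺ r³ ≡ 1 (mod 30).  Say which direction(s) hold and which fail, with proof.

Forward direction. This fails: take r = 11. Then 11 ≡ 1 (mod 10), but 11³ = 1331 ≡ 11 (mod 30), not 1.

Converse. The residues r modulo 30 with r³ ≡ 1 (mod 30) are exactly {1}, and each is ≡ 1 (mod 10).

Not equivalent: only (⇐) holds.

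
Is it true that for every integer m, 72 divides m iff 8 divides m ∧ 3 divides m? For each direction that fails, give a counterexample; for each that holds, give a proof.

Only the forward implication holds.

(⟹) If 72 ∣ m, write m = 72q. Since 72 = 9·8, m = 8·(9q), so 8 ∣ m; and since 72 = 24·3, m = 3·(24q), so 3 ∣ m.

(⟸) This fails: take m = 24. Both 8 ∣ 24 and 3 ∣ 24, yet 24 is not a multiple of 72 (since 24 = 0·72 + 24), so 72 ∤ 24.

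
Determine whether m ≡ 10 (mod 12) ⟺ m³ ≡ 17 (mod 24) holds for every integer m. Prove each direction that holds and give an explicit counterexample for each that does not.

(⇒) This fails: take m = 10. Then 10 ≡ 10 (mod 12), but 10³ = 1000 ≡ 16 (mod 24), not 17.

(⇐) This fails: take m = 17. Then 17³ = 4913 ≡ 17 (mod 24), yet 17 ≡ 5 (mod 12), not 10.

(⇒) fails and (⇐) fails.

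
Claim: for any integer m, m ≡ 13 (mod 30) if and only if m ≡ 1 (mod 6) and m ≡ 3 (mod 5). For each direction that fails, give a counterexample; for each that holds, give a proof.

The biconditional holds.

[⇒] Suppose m ≡ 13 (mod 30); write m = 30j + 13. Since 6 ∣ 30, reducing mod 6 gives m ≡ 13 ≡ 1 (mod 6); since 5 ∣ 30, reducing mod 5 gives m ≡ 13 ≡ 3 (mod 5).

[⇐] Conversely, if m ≡ 1 (mod 6) and m ≡ 3 (mod 5), then by the Chinese remainder theorem m ≡ 13 (mod 30). This is exactly m ≡ 13 (mod 30).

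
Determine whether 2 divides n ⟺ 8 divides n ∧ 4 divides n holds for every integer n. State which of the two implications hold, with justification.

(⇒) fails; (⇐) holds.

(→) This fails: take n = 2. Certainly 2 ∣ 2, but 8 ∤ 2.

(←) Suppose 8 ∣ n and 4 ∣ n. Any common multiple of 8 and 4 is a multiple of their lcm; here lcm(8, 4) = 8·4/gcd(8, 4) = 32/4 = 8, so 8 ∣ n. Since 2 ∣ 8, it follows that 2 ∣ n.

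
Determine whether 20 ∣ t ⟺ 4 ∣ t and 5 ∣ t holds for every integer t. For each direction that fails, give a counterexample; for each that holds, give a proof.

Both directions hold; the statement is true.

(⇒) If 20 ∣ t, write t = 20q. Since 20 = 5·4, t = 4·(5q), so 4 ∣ t; and since 20 = 4·5, t = 5·(4q), so 5 ∣ t.

(⇐) Suppose 4 ∣ t and 5 ∣ t. Any common multiple of 4 and 5 is a multiple of their lcm; here gcd(4, 5) = 1, so lcm(4, 5) = 4·5 = 20, so 20 ∣ t.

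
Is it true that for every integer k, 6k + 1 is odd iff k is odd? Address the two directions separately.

The forward direction fails; the converse holds.

(⇒) This fails: take k = 4. Then 6k + 1 = 25, which is odd, yet k = 4 is even, not odd.

(⇐) Suppose k is odd. Since 6 is even, 6k is even for every k, so 6k + 1 has the same parity as 1, which is odd. Hence 6k + 1 is odd.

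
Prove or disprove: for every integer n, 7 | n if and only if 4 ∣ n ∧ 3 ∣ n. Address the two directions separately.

(⟹) This fails: take n = 7. Certainly 7 ∣ 7, but 4 ∤ 7.

(⟸) This fails: take n = 12. Both 4 ∣ 12 and 3 ∣ 12, yet 12 is not a multiple of 7 (since 12 = 1·7 + 5), so 7 ∤ 12.

Neither direction holds.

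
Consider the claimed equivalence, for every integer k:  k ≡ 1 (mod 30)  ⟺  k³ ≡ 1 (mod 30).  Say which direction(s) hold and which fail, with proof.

Forward direction. Suppose k ≡ 1 (mod 30). Write k = 30j + 1. Then (30j + 1)³ = 27000j³ + 2700j² + 90j + 1 = 30(900j³ + 90j² + 3j) + 1, so k³ ≡ 1 (mod 30).

Converse. Suppose k³ ≡ 1 (mod 30). The only residue r in {0, …, 29} with r³ ≡ 1 (mod 30) is r = 1, so k ≡ 1 (mod 30).

Both directions hold; the statement is true.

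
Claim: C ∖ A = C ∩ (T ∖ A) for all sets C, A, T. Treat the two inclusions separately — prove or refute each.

(⟸) Let x ∈ C ∩ (T ∖ A). Then x ∈ C ∩ T and x ∉ A, from which x ∈ C ∖ A.

(⟹) This inclusion fails. Take C = {1}, A = ∅, T = ∅; then 1 ∈ C ∖ A but 1 ∉ C ∩ (T ∖ A).

(⊆) fails; (⊇) holds.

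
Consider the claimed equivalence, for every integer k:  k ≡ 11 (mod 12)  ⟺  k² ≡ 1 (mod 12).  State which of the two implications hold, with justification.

(⇒) holds; (⇐) fails.

Forward direction. Suppose k ≡ 11 (mod 12). Write k = 12j + 11. Then (12j + 11)² = 144j² + 264j + 121 = 12(12j² + 22j + 10) + 1, so k² ≡ 1 (mod 12).

Converse. This fails: take k = 1. Then 1² = 1 ≡ 1 (mod 12), yet 1 ≡ 1 (mod 12), not 11.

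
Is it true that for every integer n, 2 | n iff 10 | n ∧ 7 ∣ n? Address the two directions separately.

(←) Suppose 10 ∣ n and 7 ∣ n. Any common multiple of 10 and 7 is a multiple of their lcm; here gcd(10, 7) = 1, so lcm(10, 7) = 10·7 = 70, so 70 ∣ n. Since 2 ∣ 70, it follows that 2 ∣ n.

(→) This fails: take n = 2. Certainly 2 ∣ 2, but 10 ∤ 2.

The forward direction fails; the converse holds.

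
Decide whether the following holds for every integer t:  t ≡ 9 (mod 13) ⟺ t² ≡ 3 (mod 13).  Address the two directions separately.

Forward direction. Suppose t ≡ 9 (mod 13). Write t = 13j + 9. Then (13j + 9)² = 169j² + 234j + 81 = 13(13j² + 18j + 6) + 3, so t² ≡ 3 (mod 13).

Converse. This fails: take t = 4. Then 4² = 16 ≡ 3 (mod 13), yet 4 ≡ 4 (mod 13), not 9.

(⇒) holds; (⇐) fails.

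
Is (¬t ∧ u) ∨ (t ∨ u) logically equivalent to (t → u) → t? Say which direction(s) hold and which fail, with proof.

Only the converse holds.

(→) This fails. Under t = F, u = T, the left side is true but the right side is false.

(←) Assume the antecedent. If t is true, (¬t ∧ u) ∨ (t ∨ u) reduces to true regardless of the other variables. If t is false, the antecedent cannot hold. Either way (¬t ∧ u) ∨ (t ∨ u) holds.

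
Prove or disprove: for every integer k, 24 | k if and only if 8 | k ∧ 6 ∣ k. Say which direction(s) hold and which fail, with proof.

[⇒] If 24 ∣ k, write k = 24q. Since 24 = 3·8, k = 8·(3q), so 8 ∣ k; and since 24 = 4·6, k = 6·(4q), so 6 ∣ k.

[⇐] Suppose 8 ∣ k and 6 ∣ k. Any common multiple of 8 and 6 is a multiple of their lcm; here lcm(8, 6) = 8·6/gcd(8, 6) = 48/2 = 24, so 24 ∣ k.

The biconditional holds.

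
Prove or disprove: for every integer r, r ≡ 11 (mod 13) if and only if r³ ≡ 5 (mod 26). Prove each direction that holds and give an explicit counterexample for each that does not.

Forward direction. This fails: take r = 24. Then 24 ≡ 11 (mod 13), but 24³ = 13824 ≡ 18 (mod 26), not 5.

Converse. This fails: take r = 7. Then 7³ = 343 ≡ 5 (mod 26), yet 7 ≡ 7 (mod 13), not 11.

Both directions fail.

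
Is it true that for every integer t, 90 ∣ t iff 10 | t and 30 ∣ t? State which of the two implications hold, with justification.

Not equivalent: only (⇒) holds.

Forward direction. If 90 ∣ t, write t = 90q. Since 90 = 9·10, t = 10·(9q), so 10 ∣ t; and since 90 = 3·30, t = 30·(3q), so 30 ∣ t.

Converse. This fails: take t = 30. Both 10 ∣ 30 and 30 ∣ 30, yet 30 is not a multiple of 90 (since 30 = 0·90 + 30), so 90 ∤ 30.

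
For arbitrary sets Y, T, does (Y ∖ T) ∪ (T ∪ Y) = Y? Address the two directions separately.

(⊆) fails; (⊇) holds.

Forward inclusion. This inclusion fails. Take Y = ∅, T = {1}; then 1 ∈ (Y ∖ T) ∪ (T ∪ Y) but 1 ∉ Y.

Reverse inclusion. Let x ∈ Y. Then either x ∈ Y and x ∉ T; or x ∈ Y ∩ T. In each case x ∈ (Y ∖ T) ∪ (T ∪ Y), so Y ⊆ (Y ∖ T) ∪ (T ∪ Y).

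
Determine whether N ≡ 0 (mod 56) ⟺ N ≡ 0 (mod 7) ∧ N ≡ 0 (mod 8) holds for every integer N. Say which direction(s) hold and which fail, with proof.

(⇐) If N ≡ 0 (mod 7) and N ≡ 0 (mod 8), then by the Chinese remainder theorem N ≡ 0 (mod 56). This is exactly N ≡ 0 (mod 56).

(⇒) Suppose N ≡ 0 (mod 56); write N = 56j + 0. Since 7 ∣ 56, reducing mod 7 gives N ≡ 0 (mod 7); since 8 ∣ 56, reducing mod 8 gives N ≡ 0 (mod 8).

Both implications hold.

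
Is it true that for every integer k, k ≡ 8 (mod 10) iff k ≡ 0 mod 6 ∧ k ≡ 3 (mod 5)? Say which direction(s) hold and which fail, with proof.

Only the converse holds.

(→) This fails: k = 8 gives 8 ≡ 8 (mod 10) but 8 ≡ 2 (mod 6), so the conjunction on the right does not hold.

(←) Conversely, if k ≡ 0 (mod 6) and k ≡ 3 (mod 5), then by the Chinese remainder theorem k ≡ 18 (mod 30). Since 18 ≡ 8 (mod 10) and 10 ∣ 30, we get k ≡ 8 (mod 10).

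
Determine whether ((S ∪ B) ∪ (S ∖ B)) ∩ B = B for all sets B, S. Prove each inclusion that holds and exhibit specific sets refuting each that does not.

(⊆) Let x ∈ ((S ∪ B) ∪ (S ∖ B)) ∩ B. Then either x ∈ B and x ∉ S; or x ∈ B ∩ S. In each case x ∈ B, so ((S ∪ B) ∪ (S ∖ B)) ∩ B ⊆ B.

(⊇) Let x ∈ B. Then either x ∈ B and x ∉ S; or x ∈ B ∩ S. In each case x ∈ ((S ∪ B) ∪ (S ∖ B)) ∩ B, so B ⊆ ((S ∪ B) ∪ (S ∖ B)) ∩ B.

Both inclusions hold; the sets are equal.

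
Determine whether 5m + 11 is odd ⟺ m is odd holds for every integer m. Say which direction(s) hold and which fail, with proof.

(⟹) This fails: m = 0 gives 5m + 11 = 11, which is odd, but 0 is even, not odd.

(⟸) This also fails: m = 3 is odd, but 5m + 11 = 26 is even, not odd.

(⇒) fails and (⇐) fails.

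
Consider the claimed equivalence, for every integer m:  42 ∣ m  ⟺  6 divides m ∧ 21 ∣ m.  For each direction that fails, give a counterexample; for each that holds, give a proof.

Both implications hold.

(⟹) If 42 ∣ m, write m = 42q. Since 42 = 7·6, m = 6·(7q), so 6 ∣ m; and since 42 = 2·21, m = 21·(2q), so 21 ∣ m.

(⟸) Suppose 6 ∣ m and 21 ∣ m. Any common multiple of 6 and 21 is a multiple of their lcm; here lcm(6, 21) = 6·21/gcd(6, 21) = 126/3 = 42, so 42 ∣ m.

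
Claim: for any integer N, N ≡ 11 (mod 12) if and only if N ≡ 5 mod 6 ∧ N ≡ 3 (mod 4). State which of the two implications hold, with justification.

Both directions hold.

(⇒) Suppose N ≡ 11 (mod 12); write N = 12j + 11. Since 6 ∣ 12, reducing mod 6 gives N ≡ 11 ≡ 5 (mod 6); since 4 ∣ 12, reducing mod 4 gives N ≡ 11 ≡ 3 (mod 4).

(⇐) Conversely, if N ≡ 5 (mod 6) and N ≡ 3 (mod 4), then by the Chinese remainder theorem N ≡ 11 (mod 12). This is exactly N ≡ 11 (mod 12).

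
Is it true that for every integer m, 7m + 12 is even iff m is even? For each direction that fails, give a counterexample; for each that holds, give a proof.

The biconditional holds.

[⇒] Suppose 7m + 12 is even. Since 7 is odd, 7m and m have the same parity, so 7m + 12 ≡ m + 12 (mod 2). As 12 is even, 7m + 12 is even exactly when m is even. Thus m is even.

[⇐] Conversely, suppose m is even; write m = 2j. Then 7m + 12 = 7·(2j) + 12 = 2·7j + 12, which is even.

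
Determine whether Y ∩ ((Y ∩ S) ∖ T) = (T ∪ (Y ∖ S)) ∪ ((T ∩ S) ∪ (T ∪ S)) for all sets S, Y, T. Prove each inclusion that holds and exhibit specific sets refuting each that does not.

(⊆) Let x ∈ Y ∩ ((Y ∩ S) ∖ T). Then x ∈ S ∩ Y and x ∉ T, from which x ∈ (T ∪ (Y ∖ S)) ∪ ((T ∩ S) ∪ (T ∪ S)).

(⊇) This inclusion fails. Take S = {1}, Y = ∅, T = ∅; then 1 ∈ (T ∪ (Y ∖ S)) ∪ ((T ∩ S) ∪ (T ∪ S)) but 1 ∉ Y ∩ ((Y ∩ S) ∖ T).

(⊆) holds; (⊇) fails.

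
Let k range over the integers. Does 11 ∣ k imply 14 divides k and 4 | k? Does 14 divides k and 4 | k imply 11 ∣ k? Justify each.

[⇒] This fails: take k = 11. Certainly 11 ∣ 11, but 14 ∤ 11.

[⇐] This fails: take k = 28. Both 14 ∣ 28 and 4 ∣ 28, yet 28 is not a multiple of 11 (since 28 = 2·11 + 6), so 11 ∤ 28.

(⇒) fails and (⇐) fails.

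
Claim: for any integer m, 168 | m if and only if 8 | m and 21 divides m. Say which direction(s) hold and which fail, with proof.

Forward direction. If 168 ∣ m, write m = 168q. Since 168 = 21·8, m = 8·(21q), so 8 ∣ m; and since 168 = 8·21, m = 21·(8q), so 21 ∣ m.

Converse. Suppose 8 ∣ m and 21 ∣ m. Any common multiple of 8 and 21 is a multiple of their lcm; here gcd(8, 21) = 1, so lcm(8, 21) = 8·21 = 168, so 168 ∣ m.

The biconditional holds.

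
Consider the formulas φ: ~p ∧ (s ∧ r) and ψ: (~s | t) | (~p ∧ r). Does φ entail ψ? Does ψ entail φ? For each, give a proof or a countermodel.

(→) Assume the antecedent. If r is true, the antecedent forces (r = T, s = T, t = F, p = F) or (r = T, s = T, t = T, p = F), and (~s | t) | (~p ∧ r) holds there. If r is false, the antecedent cannot hold. Either way (~s | t) | (~p ∧ r) holds.

(←) This fails. Under r = F, s = F, t = F, p = F, the left side is false but the right side is true.

The forward direction holds; the converse fails.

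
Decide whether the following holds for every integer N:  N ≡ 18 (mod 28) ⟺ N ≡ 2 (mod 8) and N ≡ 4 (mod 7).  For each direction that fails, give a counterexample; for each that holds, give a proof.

Only the converse holds.

(⇒) This fails: N = 46 gives 46 ≡ 18 (mod 28) but 46 ≡ 6 (mod 8), so the conjunction on the right does not hold.

(⇐) Conversely, if N ≡ 2 (mod 8) and N ≡ 4 (mod 7), then by the Chinese remainder theorem N ≡ 18 (mod 56). Since 18 ≡ 18 (mod 28) and 28 ∣ 56, we get N ≡ 18 (mod 28).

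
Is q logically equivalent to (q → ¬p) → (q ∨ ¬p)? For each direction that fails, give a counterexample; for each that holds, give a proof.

Not equivalent: only (⇒) holds.

(←) This fails. Under q = F, p = F, the left side is false but the right side is true.

(→) Assume the antecedent. If q is true, (q → ¬p) → (q ∨ ¬p) reduces to true regardless of the other variables. If q is false, the antecedent cannot hold. Either way (q → ¬p) → (q ∨ ¬p) holds.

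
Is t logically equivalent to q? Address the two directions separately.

[⇒] This fails. Under q = F, t = T, the left side is true but the right side is false.

[⇐] This fails. Under q = T, t = F, the left side is false but the right side is true.

Neither direction holds.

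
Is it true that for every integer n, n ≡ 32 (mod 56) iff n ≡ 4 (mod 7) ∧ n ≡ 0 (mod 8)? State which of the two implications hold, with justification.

(→) Suppose n ≡ 32 (mod 56); write n = 56j + 32. Since 7 ∣ 56, reducing mod 7 gives n ≡ 32 ≡ 4 (mod 7); since 8 ∣ 56, reducing mod 8 gives n ≡ 32 ≡ 0 (mod 8).

(←) Conversely, if n ≡ 4 (mod 7) and n ≡ 0 (mod 8), then by the Chinese remainder theorem n ≡ 32 (mod 56). This is exactly n ≡ 32 (mod 56).

Equivalent; both directions hold.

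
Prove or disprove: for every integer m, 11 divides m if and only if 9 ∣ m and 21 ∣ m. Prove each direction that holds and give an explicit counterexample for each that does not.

(⇒) This fails: take m = 11. Certainly 11 ∣ 11, but 9 ∤ 11.

(⇐) This fails: take m = 63. Both 9 ∣ 63 and 21 ∣ 63, yet 63 is not a multiple of 11 (since 63 = 5·11 + 8), so 11 ∤ 63.

(⇒) fails and (⇐) fails.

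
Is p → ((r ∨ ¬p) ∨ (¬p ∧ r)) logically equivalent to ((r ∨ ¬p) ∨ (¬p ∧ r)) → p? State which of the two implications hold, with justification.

Neither implication holds.

(→) This fails. Under r = F, p = F, the left side is true but the right side is false.

(←) This fails. Under r = F, p = T, the left side is false but the right side is true.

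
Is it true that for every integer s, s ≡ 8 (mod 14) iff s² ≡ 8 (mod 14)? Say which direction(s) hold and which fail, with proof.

Forward direction. Suppose s ≡ 8 (mod 14). Write s = 14j + 8. Then (14j + 8)² = 196j² + 224j + 64 = 14(14j² + 16j + 4) + 8, so s² ≡ 8 (mod 14).

Converse. This fails: take s = 6. Then 6² = 36 ≡ 8 (mod 14), yet 6 ≡ 6 (mod 14), not 8.

Not equivalent: only (⇒) holds.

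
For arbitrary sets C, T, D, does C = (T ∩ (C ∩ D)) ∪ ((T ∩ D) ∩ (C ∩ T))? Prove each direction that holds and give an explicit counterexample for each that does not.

Forward inclusion. This inclusion fails. Take C = {1}, T = ∅, D = ∅; then 1 ∈ C but 1 ∉ (T ∩ (C ∩ D)) ∪ ((T ∩ D) ∩ (C ∩ T)).

Reverse inclusion. Let x ∈ (T ∩ (C ∩ D)) ∪ ((T ∩ D) ∩ (C ∩ T)). Then x ∈ C ∩ T ∩ D, from which x ∈ C.

(⊆) fails; (⊇) holds.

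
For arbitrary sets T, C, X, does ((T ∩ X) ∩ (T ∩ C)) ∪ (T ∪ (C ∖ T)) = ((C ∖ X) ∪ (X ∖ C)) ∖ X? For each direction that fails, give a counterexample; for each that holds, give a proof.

(⊆) fails; (⊇) holds.

(⊆) This inclusion fails. Take T = {1}, C = ∅, X = ∅; then 1 ∈ ((T ∩ X) ∩ (T ∩ C)) ∪ (T ∪ (C ∖ T)) but 1 ∉ ((C ∖ X) ∪ (X ∖ C)) ∖ X.

(⊇) Let x ∈ ((C ∖ X) ∪ (X ∖ C)) ∖ X. Then either x ∈ C and x ∉ T, X; or x ∈ T ∩ C and x ∉ X. In each case x ∈ ((T ∩ X) ∩ (T ∩ C)) ∪ (T ∪ (C ∖ T)), so ((C ∖ X) ∪ (X ∖ C)) ∖ X ⊆ ((T ∩ X) ∩ (T ∩ C)) ∪ (T ∪ (C ∖ T)).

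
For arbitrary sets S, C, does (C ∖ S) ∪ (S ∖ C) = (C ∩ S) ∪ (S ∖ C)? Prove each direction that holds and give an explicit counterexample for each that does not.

Both inclusions fail.

(⊆) This inclusion fails. Take S = ∅, C = {1}; then 1 ∈ (C ∖ S) ∪ (S ∖ C) but 1 ∉ (C ∩ S) ∪ (S ∖ C).

(⊇) This inclusion fails. Take S = {1}, C = {1}; then 1 ∈ (C ∩ S) ∪ (S ∖ C) but 1 ∉ (C ∖ S) ∪ (S ∖ C).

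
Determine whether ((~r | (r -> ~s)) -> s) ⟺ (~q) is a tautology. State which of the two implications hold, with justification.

Both directions fail.

(⟹) This fails. Under q = T, r = F, s = T, the left side is true but the right side is false.

(⟸) This fails. Under q = F, r = F, s = F, the left side is false but the right side is true.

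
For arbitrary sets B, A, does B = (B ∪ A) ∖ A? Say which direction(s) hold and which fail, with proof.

(⊆) This inclusion fails. Take B = {1}, A = {1}; then 1 ∈ B but 1 ∉ (B ∪ A) ∖ A.

(⊇) Let x ∈ (B ∪ A) ∖ A. Then x ∈ B and x ∉ A, from which x ∈ B.

The sets are not equal: only the reverse inclusion holds.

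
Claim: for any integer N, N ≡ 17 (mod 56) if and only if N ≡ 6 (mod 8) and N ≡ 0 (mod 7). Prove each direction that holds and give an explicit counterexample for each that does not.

(→) This fails: N = 17 gives 17 ≡ 17 (mod 56) but 17 ≡ 1 (mod 8), so the conjunction on the right does not hold.

(←) This fails: N = 14 satisfies both congruences on the right (14 ≡ 6 mod 8 and 14 ≡ 0 mod 7) yet 14 ≡ 14 (mod 56), not 17.

(⇒) fails and (⇐) fails.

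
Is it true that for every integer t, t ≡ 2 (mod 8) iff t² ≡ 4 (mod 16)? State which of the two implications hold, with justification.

Not equivalent: only (⇒) holds.

[⇒] Suppose t ≡ 2 (mod 8). Working modulo 16, t ∈ {2, 10}; for each such r, r² ≡ 4 (mod 16).

[⇐] This fails: take t = 6. Then 6² = 36 ≡ 4 (mod 16), yet 6 ≡ 6 (mod 8), not 2.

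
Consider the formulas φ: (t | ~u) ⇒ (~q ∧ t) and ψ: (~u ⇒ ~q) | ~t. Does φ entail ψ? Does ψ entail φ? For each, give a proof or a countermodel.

Not equivalent: only (⇒) holds.

Converse. This fails. Under u = F, t = F, q = F, the left side is false but the right side is true.

Forward direction. Assume the antecedent. If u is true, (~u ⇒ ~q) | ~t reduces to true regardless of the other variables. If u is false, the antecedent forces (u = F, t = T, q = F), and (~u ⇒ ~q) | ~t holds there. Either way (~u ⇒ ~q) | ~t holds.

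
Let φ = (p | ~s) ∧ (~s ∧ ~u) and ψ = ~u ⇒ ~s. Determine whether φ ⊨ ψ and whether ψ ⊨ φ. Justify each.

The forward direction holds; the converse fails.

(⟹) Assume the antecedent. If p is true, the antecedent forces (p = T, s = F, u = F), and ~u ⇒ ~s holds there. If p is false, the antecedent forces (p = F, s = F, u = F), and ~u ⇒ ~s holds there. Either way ~u ⇒ ~s holds.

(⟸) This fails. Under p = F, s = F, u = T, the left side is false but the right side is true.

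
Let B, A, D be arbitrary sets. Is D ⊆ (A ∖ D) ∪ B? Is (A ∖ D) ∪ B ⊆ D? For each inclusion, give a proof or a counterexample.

(⊆) fails and (⊇) fails.

Forward inclusion. This inclusion fails. Take B = ∅, A = ∅, D = {1}; then 1 ∈ D but 1 ∉ (A ∖ D) ∪ B.

Reverse inclusion. This inclusion fails. Take B = {1}, A = ∅, D = ∅; then 1 ∈ (A ∖ D) ∪ B but 1 ∉ D.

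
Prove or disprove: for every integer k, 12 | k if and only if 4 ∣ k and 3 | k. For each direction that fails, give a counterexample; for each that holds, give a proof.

(→) If 12 ∣ k, write k = 12q. Since 12 = 3·4, k = 4·(3q), so 4 ∣ k; and since 12 = 4·3, k = 3·(4q), so 3 ∣ k.

(←) Suppose 4 ∣ k and 3 ∣ k. Any common multiple of 4 and 3 is a multiple of their lcm; here gcd(4, 3) = 1, so lcm(4, 3) = 4·3 = 12, so 12 ∣ k.

The biconditional holds.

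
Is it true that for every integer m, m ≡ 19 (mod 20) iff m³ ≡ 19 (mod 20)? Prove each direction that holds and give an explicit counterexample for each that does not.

Forward direction. Suppose m ≡ 19 (mod 20). Write m = 20j + 19. Then (20j + 19)³ = 8000j³ + 22800j² + 21660j + 6859 = 20(400j³ + 1140j² + 1083j + 342) + 19, so m³ ≡ 19 (mod 20).

Converse. Suppose m³ ≡ 19 (mod 20). The only residue r in {0, …, 19} with r³ ≡ 19 (mod 20) is r = 19, so m ≡ 19 (mod 20).

Both directions hold.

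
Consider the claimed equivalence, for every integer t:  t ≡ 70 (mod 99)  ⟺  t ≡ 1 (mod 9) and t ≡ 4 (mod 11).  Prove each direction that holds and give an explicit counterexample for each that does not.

Neither direction holds.

Forward direction. This fails: t = 70 gives 70 ≡ 70 (mod 99) but 70 ≡ 7 (mod 9), so the conjunction on the right does not hold.

Converse. This fails: t = 37 satisfies both congruences on the right (37 ≡ 1 mod 9 and 37 ≡ 4 mod 11) yet 37 ≡ 37 (mod 99), not 70.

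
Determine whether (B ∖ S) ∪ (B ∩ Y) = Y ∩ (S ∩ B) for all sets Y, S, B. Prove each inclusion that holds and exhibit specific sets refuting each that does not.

(⊆) fails; (⊇) holds.

(⟹) This inclusion fails. Take Y = ∅, S = ∅, B = {1}; then 1 ∈ (B ∖ S) ∪ (B ∩ Y) but 1 ∉ Y ∩ (S ∩ B).

(⟸) Let x ∈ Y ∩ (S ∩ B). Then x ∈ Y ∩ S ∩ B, from which x ∈ (B ∖ S) ∪ (B ∩ Y).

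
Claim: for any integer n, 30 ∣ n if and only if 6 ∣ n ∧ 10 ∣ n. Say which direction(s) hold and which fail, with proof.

Forward direction. If 30 ∣ n, write n = 30q. Since 30 = 5·6, n = 6·(5q), so 6 ∣ n; and since 30 = 3·10, n = 10·(3q), so 10 ∣ n.

Converse. Suppose 6 ∣ n and 10 ∣ n. Any common multiple of 6 and 10 is a multiple of their lcm; here lcm(6, 10) = 6·10/gcd(6, 10) = 60/2 = 30, so 30 ∣ n.

Equivalent; both directions hold.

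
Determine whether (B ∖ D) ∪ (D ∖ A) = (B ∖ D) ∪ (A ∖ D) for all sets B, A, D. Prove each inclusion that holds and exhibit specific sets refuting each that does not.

(⊆) This inclusion fails. Take B = ∅, A = ∅, D = {1}; then 1 ∈ (B ∖ D) ∪ (D ∖ A) but 1 ∉ (B ∖ D) ∪ (A ∖ D).

(⊇) This inclusion fails. Take B = ∅, A = {1}, D = ∅; then 1 ∈ (B ∖ D) ∪ (A ∖ D) but 1 ∉ (B ∖ D) ∪ (D ∖ A).

Neither inclusion holds.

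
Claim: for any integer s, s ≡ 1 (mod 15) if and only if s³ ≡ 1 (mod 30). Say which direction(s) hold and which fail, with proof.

Converse. The residues r modulo 30 with r³ ≡ 1 (mod 30) are exactly {1}, and each is ≡ 1 (mod 15).

Forward direction. This fails: take s = 16. Then 16 ≡ 1 (mod 15), but 16³ = 4096 ≡ 16 (mod 30), not 1.

(⇒) fails; (⇐) holds.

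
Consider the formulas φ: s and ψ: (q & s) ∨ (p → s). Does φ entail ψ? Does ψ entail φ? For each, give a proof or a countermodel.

(⇒) holds; (⇐) fails.

(⇒) Assume the antecedent. If p is true, the antecedent forces (p = T, s = T, q = F) or (p = T, s = T, q = T), and (q & s) ∨ (p → s) holds there. If p is false, (q & s) ∨ (p → s) reduces to true regardless of the other variables. Either way (q & s) ∨ (p → s) holds.

(⇐) This fails. Under p = F, s = F, q = F, the left side is false but the right side is true.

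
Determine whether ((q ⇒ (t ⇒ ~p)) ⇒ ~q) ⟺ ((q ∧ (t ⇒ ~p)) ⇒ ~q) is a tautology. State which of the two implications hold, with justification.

Equivalent; both directions hold.

(→) Assume the antecedent. If q is true, the antecedent forces (p = T, t = T, q = T), and (q ∧ (t ⇒ ~p)) ⇒ ~q holds there. If q is false, (q ∧ (t ⇒ ~p)) ⇒ ~q reduces to true regardless of the other variables. Either way (q ∧ (t ⇒ ~p)) ⇒ ~q holds.

(←) Assume the antecedent. If q is true, the antecedent forces (p = T, t = T, q = T), and (q ⇒ (t ⇒ ~p)) ⇒ ~q holds there. If q is false, (q ⇒ (t ⇒ ~p)) ⇒ ~q reduces to true regardless of the other variables. Either way (q ⇒ (t ⇒ ~p)) ⇒ ~q holds.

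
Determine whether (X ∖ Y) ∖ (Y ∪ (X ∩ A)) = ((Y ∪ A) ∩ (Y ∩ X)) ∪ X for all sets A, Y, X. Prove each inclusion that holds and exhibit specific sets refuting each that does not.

(⟹) Let x ∈ (X ∖ Y) ∖ (Y ∪ (X ∩ A)). Then x ∈ X and x ∉ A, Y, from which x ∈ ((Y ∪ A) ∩ (Y ∩ X)) ∪ X.

(⟸) This inclusion fails. Take A = {1}, Y = ∅, X = {1}; then 1 ∈ ((Y ∪ A) ∩ (Y ∩ X)) ∪ X but 1 ∉ (X ∖ Y) ∖ (Y ∪ (X ∩ A)).

Only the forward inclusion holds.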